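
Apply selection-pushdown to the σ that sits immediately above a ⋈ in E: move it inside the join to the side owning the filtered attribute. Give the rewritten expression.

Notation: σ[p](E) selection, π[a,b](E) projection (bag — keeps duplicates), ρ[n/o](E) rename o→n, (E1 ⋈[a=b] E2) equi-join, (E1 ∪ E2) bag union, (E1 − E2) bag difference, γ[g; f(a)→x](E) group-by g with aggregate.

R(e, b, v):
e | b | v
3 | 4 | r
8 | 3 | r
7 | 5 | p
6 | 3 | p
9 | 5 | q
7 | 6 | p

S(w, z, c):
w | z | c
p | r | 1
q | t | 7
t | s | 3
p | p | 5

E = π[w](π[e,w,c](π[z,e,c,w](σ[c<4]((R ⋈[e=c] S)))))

σ filters on c, owned by the right side.
E' = π[w](π[e,w,c](π[z,e,c,w]((R ⋈[e=c] σ[c<4](S)))))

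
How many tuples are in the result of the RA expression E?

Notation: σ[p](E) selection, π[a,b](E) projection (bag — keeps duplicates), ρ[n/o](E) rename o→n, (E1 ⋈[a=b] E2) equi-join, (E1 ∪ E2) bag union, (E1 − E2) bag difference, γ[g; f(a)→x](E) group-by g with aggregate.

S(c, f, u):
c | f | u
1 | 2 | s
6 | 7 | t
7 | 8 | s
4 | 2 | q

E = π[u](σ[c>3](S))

Row counts bottom-up:
  S → 4
  σ[c>3](S) → 3
  π[u](σ[c>3](S)) → 3

|E| = 3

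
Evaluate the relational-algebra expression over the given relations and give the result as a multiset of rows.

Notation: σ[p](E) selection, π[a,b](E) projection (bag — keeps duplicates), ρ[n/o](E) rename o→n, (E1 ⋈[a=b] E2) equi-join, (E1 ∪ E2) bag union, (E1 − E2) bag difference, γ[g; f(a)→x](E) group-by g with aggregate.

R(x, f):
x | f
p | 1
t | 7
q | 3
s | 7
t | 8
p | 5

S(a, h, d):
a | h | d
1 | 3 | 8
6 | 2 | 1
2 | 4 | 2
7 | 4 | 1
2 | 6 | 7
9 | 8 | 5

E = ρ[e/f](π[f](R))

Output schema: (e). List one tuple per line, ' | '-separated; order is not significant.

Per-node cardinality:
  R → 6
  π[f](R) → 6
  ρ[e/f](π[f](R)) → 6

== RESULT ==
e
1
3
5
7
7
8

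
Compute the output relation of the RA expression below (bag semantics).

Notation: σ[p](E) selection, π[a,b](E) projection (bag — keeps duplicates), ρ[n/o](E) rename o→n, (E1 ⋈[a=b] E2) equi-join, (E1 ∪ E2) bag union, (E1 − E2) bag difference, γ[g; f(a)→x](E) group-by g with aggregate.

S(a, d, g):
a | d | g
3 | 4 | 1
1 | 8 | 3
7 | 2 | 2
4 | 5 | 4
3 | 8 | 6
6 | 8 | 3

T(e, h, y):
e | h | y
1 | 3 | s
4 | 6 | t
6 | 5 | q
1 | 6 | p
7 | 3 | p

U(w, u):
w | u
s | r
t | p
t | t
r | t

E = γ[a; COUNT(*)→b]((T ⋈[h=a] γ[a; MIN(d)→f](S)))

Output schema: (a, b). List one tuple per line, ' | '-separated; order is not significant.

Stepwise |·|:
  T → 5
  S → 6
  γ[a; MIN(d)→f](S) → 5
  (T ⋈[h=a] γ[a; MIN(d)→f](S)) → 4
  γ[a; COUNT(*)→b]((T ⋈[h=a] γ[a; MIN(d)→f](S))) → 2

== RESULT ==
a | b
3 | 2
6 | 2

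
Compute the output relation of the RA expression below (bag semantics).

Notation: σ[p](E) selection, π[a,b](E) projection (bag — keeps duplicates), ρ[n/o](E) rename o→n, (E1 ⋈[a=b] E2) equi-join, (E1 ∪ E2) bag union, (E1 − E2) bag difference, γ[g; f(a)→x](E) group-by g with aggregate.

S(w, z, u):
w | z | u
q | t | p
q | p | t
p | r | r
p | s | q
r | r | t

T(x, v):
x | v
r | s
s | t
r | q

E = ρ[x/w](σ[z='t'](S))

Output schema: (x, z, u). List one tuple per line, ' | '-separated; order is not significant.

Per-node cardinality:
  S → 5
  σ[z='t'](S) → 1
  ρ[x/w](σ[z='t'](S)) → 1

== RESULT ==
x | z | u
q | t | p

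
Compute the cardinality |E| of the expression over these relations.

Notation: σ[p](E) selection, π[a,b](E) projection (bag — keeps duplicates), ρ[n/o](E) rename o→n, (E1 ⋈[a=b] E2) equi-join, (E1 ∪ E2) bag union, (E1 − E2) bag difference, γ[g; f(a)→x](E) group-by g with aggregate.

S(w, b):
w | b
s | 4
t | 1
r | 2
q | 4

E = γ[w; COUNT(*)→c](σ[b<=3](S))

Per-node cardinality:
  S → 4
  σ[b<=3](S) → 2
  γ[w; COUNT(*)→c](σ[b<=3](S)) → 2

|E| = 2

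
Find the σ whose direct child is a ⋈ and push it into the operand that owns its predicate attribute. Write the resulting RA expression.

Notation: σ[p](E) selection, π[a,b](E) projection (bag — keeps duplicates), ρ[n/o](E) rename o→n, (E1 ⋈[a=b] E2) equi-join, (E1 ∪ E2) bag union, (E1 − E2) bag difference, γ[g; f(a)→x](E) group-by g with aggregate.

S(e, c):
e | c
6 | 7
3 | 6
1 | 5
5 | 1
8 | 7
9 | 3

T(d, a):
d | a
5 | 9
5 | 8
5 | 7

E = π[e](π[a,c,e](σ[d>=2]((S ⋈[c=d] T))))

σ filters on d, owned by the right side.
E' = π[e](π[a,c,e]((S ⋈[c=d] σ[d>=2](T))))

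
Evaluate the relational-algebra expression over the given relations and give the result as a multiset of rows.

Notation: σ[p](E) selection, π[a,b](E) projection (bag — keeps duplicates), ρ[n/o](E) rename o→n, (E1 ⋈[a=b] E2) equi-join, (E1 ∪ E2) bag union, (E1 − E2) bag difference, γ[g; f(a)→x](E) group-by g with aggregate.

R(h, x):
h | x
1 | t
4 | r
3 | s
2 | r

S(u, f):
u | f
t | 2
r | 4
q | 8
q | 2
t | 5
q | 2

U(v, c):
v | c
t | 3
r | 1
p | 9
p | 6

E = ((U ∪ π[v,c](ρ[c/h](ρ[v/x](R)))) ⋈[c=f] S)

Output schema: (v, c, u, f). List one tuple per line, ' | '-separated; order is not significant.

Row counts bottom-up:
  U → 4
  R → 4
  ρ[v/x](R) → 4
  ρ[c/h](ρ[v/x](R)) → 4
  π[v,c](ρ[c/h](ρ[v/x](R))) → 4
  (U ∪ π[v,c](ρ[c/h](ρ[v/x](R)))) → 8
  S → 6
  ((U ∪ π[v,c](ρ[c/h](ρ[v/x](R)))) ⋈[c=f] S) → 4

== RESULT ==
v | c | u | f
r | 2 | q | 2
r | 2 | q | 2
r | 2 | t | 2
r | 4 | r | 4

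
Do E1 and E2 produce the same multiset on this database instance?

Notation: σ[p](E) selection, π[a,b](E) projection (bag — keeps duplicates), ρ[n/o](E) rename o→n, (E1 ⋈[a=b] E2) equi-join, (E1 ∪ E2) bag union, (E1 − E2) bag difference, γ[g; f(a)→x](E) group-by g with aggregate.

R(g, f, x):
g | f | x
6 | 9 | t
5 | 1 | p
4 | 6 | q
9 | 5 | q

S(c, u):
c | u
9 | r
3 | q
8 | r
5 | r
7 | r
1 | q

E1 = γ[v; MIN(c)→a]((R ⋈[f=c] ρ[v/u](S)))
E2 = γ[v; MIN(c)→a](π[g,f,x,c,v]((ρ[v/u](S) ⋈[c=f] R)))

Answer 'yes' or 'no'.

E1 stepwise |·|:
  R → 4
  S → 6
  ρ[v/u](S) → 6
  (R ⋈[f=c] ρ[v/u](S)) → 3
  γ[v; MIN(c)→a]((R ⋈[f=c] ρ[v/u](S))) → 2
E2 stepwise |·|:
  S → 6
  ρ[v/u](S) → 6
  R → 4
  (ρ[v/u](S) ⋈[c=f] R) → 3
  π[g,f,x,c,v]((ρ[v/u](S) ⋈[c=f] R)) → 3
  γ[v; MIN(c)→a](π[g,f,x,c,v]((ρ[v/u](S) ⋈[c=f] R))) → 2

E1 and E2 produce the same multiset:
v | a
q | 1
r | 5

yes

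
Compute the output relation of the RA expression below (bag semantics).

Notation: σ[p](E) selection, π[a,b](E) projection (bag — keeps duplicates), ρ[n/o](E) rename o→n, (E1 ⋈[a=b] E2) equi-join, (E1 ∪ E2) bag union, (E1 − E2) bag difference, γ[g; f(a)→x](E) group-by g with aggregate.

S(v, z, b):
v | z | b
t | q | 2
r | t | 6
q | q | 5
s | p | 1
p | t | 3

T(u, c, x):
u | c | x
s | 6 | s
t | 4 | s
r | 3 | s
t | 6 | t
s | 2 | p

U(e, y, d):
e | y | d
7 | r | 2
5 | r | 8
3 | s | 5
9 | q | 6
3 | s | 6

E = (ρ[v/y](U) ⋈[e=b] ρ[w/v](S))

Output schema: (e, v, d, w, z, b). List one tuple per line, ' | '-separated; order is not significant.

Subexpression sizes:
  U → 5
  ρ[v/y](U) → 5
  S → 5
  ρ[w/v](S) → 5
  (ρ[v/y](U) ⋈[e=b] ρ[w/v](S)) → 3

== RESULT ==
e | v | d | w | z | b
3 | s | 5 | p | t | 3
3 | s | 6 | p | t | 3
5 | r | 8 | q | q | 5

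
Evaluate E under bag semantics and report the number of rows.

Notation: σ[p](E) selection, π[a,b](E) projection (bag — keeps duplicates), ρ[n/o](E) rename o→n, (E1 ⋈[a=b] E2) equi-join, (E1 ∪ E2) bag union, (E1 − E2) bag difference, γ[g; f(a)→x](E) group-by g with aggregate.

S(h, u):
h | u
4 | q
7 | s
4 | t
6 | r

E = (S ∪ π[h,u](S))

Row counts bottom-up:
  S → 4
  S → 4
  π[h,u](S) → 4
  (S ∪ π[h,u](S)) → 8

|E| = 8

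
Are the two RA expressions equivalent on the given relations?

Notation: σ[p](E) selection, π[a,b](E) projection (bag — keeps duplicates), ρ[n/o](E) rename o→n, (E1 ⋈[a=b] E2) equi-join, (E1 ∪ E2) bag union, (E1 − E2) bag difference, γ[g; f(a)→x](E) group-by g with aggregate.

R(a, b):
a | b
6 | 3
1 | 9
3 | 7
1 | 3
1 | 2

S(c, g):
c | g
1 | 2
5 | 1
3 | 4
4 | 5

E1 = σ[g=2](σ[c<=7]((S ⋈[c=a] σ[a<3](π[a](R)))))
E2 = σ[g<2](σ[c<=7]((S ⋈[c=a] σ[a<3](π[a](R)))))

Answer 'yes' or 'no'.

E1 subexpression sizes:
  S → 4
  R → 5
  π[a](R) → 5
  σ[a<3](π[a](R)) → 3
  (S ⋈[c=a] σ[a<3](π[a](R))) → 3
  σ[c<=7]((S ⋈[c=a] σ[a<3](π[a](R)))) → 3
  σ[g=2](σ[c<=7]((S ⋈[c=a] σ[a<3](π[a](R))))) → 3
E2 subexpression sizes:
  S → 4
  R → 5
  π[a](R) → 5
  σ[a<3](π[a](R)) → 3
  (S ⋈[c=a] σ[a<3](π[a](R))) → 3
  σ[c<=7]((S ⋈[c=a] σ[a<3](π[a](R)))) → 3
  σ[g<2](σ[c<=7]((S ⋈[c=a] σ[a<3](π[a](R))))) → 0

E1 result:
c | g | a
1 | 2 | 1
1 | 2 | 1
1 | 2 | 1
E2 result:
c | g | a
(0 rows)
Witness: (1, 2, 1) appears 3× in E1 but 0× in E2.

no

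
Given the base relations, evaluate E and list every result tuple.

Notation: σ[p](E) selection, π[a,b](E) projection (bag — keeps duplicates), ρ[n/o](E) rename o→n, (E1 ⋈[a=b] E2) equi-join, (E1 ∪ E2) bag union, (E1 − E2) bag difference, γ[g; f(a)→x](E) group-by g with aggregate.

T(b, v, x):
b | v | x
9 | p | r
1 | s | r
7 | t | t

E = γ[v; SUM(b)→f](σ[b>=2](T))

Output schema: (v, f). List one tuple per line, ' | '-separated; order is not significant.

Row counts bottom-up:
  T → 3
  σ[b>=2](T) → 2
  γ[v; SUM(b)→f](σ[b>=2](T)) → 2

== RESULT ==
v | f
p | 9
t | 7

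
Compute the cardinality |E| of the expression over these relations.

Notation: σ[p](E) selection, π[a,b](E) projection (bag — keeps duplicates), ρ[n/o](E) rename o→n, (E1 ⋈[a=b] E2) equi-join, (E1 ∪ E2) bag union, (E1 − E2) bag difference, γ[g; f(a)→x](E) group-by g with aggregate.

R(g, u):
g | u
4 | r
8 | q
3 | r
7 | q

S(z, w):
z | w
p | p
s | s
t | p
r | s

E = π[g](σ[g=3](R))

Per-node cardinality:
  R → 4
  σ[g=3](R) → 1
  π[g](σ[g=3](R)) → 1

|E| = 1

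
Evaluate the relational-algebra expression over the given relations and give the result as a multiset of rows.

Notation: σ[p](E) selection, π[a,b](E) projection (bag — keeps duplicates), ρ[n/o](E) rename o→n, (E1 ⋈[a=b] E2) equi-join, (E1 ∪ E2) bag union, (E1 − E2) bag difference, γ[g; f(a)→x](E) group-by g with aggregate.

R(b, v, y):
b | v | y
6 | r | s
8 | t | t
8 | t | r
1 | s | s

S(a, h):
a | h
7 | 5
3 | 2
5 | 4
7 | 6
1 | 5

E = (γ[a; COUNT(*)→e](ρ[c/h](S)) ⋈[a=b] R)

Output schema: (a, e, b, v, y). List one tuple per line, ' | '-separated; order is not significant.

Subexpression sizes:
  S → 5
  ρ[c/h](S) → 5
  γ[a; COUNT(*)→e](ρ[c/h](S)) → 4
  R → 4
  (γ[a; COUNT(*)→e](ρ[c/h](S)) ⋈[a=b] R) → 1

== RESULT ==
a | e | b | v | y
1 | 1 | 1 | s | s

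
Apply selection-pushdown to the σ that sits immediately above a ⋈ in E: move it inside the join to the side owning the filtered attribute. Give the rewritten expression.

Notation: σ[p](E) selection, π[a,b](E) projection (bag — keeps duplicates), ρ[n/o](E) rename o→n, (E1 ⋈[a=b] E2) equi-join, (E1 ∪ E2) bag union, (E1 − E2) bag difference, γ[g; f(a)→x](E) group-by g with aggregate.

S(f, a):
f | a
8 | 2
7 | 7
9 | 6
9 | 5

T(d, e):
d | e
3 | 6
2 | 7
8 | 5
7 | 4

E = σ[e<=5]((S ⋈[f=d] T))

σ filters on e, owned by the right side.
E' = (S ⋈[f=d] σ[e<=5](T))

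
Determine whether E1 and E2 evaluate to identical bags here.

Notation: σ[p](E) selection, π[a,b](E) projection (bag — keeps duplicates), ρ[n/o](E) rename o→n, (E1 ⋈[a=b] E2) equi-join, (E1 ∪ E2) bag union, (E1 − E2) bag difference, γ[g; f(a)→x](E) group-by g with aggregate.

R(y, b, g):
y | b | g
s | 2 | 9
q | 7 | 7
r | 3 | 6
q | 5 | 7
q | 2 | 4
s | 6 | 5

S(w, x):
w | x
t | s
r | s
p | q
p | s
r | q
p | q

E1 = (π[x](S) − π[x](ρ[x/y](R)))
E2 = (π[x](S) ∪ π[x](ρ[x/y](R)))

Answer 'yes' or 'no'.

E1 subexpression sizes:
  S → 6
  π[x](S) → 6
  R → 6
  ρ[x/y](R) → 6
  π[x](ρ[x/y](R)) → 6
  (π[x](S) − π[x](ρ[x/y](R))) → 1
E2 subexpression sizes:
  S → 6
  π[x](S) → 6
  R → 6
  ρ[x/y](R) → 6
  π[x](ρ[x/y](R)) → 6
  (π[x](S) ∪ π[x](ρ[x/y](R))) → 12

E1 result:
x
s
E2 result:
x
q
q
q
q
q
q
r
s
s
s
s
s
Witness: ('q',) appears 0× in E1 but 6× in E2.

no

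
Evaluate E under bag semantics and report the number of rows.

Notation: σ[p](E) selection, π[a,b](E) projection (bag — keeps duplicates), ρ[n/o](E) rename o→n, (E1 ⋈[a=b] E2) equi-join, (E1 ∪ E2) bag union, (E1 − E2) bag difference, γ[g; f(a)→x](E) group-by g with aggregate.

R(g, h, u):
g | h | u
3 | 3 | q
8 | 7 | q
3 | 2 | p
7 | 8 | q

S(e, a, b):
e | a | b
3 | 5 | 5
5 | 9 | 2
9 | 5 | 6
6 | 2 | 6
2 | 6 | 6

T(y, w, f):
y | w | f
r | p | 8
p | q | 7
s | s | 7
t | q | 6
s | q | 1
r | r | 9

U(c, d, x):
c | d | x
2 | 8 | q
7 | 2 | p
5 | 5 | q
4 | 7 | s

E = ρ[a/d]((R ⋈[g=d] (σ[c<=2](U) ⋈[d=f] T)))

Stepwise |·|:
  R → 4
  U → 4
  σ[c<=2](U) → 1
  T → 6
  (σ[c<=2](U) ⋈[d=f] T) → 1
  (R ⋈[g=d] (σ[c<=2](U) ⋈[d=f] T)) → 1
  ρ[a/d]((R ⋈[g=d] (σ[c<=2](U) ⋈[d=f] T))) → 1

|E| = 1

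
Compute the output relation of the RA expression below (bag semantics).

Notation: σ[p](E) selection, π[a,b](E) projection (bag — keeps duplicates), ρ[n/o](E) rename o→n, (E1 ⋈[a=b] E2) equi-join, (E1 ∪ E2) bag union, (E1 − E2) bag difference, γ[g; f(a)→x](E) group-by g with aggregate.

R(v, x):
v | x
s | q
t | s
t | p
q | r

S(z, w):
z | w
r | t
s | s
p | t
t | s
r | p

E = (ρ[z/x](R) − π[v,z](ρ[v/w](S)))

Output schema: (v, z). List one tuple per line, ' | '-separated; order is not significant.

Subexpression sizes:
  R → 4
  ρ[z/x](R) → 4
  S → 5
  ρ[v/w](S) → 5
  π[v,z](ρ[v/w](S)) → 5
  (ρ[z/x](R) − π[v,z](ρ[v/w](S))) → 3

== RESULT ==
v | z
q | r
s | q
t | s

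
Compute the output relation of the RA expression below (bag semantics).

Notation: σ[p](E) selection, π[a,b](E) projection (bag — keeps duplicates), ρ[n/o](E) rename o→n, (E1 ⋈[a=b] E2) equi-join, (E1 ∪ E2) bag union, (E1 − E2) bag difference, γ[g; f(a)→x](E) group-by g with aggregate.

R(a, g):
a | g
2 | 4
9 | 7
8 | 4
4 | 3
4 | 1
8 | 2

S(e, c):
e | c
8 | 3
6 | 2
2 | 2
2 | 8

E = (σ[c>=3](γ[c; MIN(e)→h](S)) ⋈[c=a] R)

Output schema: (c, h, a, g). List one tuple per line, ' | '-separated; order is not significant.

Stepwise |·|:
  S → 4
  γ[c; MIN(e)→h](S) → 3
  σ[c>=3](γ[c; MIN(e)→h](S)) → 2
  R → 6
  (σ[c>=3](γ[c; MIN(e)→h](S)) ⋈[c=a] R) → 2

== RESULT ==
c | h | a | g
8 | 2 | 8 | 2
8 | 2 | 8 | 4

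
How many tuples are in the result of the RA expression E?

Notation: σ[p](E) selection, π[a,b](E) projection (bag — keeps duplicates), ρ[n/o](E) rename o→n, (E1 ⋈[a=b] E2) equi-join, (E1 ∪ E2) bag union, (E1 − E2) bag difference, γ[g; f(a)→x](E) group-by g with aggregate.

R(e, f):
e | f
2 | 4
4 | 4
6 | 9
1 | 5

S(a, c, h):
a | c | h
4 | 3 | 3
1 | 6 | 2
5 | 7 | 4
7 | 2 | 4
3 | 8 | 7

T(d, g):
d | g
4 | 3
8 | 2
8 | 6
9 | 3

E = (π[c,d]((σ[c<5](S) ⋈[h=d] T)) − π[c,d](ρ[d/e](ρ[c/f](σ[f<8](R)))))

Stepwise |·|:
  S → 5
  σ[c<5](S) → 2
  T → 4
  (σ[c<5](S) ⋈[h=d] T) → 1
  π[c,d]((σ[c<5](S) ⋈[h=d] T)) → 1
  R → 4
  σ[f<8](R) → 3
  ρ[c/f](σ[f<8](R)) → 3
  ρ[d/e](ρ[c/f](σ[f<8](R))) → 3
  π[c,d](ρ[d/e](ρ[c/f](σ[f<8](R)))) → 3
  (π[c,d]((σ[c<5](S) ⋈[h=d] T)) − π[c,d](ρ[d/e](ρ[c/f](σ[f<8](R))))) → 1

|E| = 1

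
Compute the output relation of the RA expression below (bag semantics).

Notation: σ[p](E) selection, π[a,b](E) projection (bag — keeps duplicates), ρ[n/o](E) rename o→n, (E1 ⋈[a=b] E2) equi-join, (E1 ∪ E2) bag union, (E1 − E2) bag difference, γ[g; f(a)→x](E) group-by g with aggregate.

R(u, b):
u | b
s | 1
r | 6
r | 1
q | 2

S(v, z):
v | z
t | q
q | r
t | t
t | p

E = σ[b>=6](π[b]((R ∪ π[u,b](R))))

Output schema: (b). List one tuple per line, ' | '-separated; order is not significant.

Per-node cardinality:
  R → 4
  R → 4
  π[u,b](R) → 4
  (R ∪ π[u,b](R)) → 8
  π[b]((R ∪ π[u,b](R))) → 8
  σ[b>=6](π[b]((R ∪ π[u,b](R)))) → 2

== RESULT ==
b
6
6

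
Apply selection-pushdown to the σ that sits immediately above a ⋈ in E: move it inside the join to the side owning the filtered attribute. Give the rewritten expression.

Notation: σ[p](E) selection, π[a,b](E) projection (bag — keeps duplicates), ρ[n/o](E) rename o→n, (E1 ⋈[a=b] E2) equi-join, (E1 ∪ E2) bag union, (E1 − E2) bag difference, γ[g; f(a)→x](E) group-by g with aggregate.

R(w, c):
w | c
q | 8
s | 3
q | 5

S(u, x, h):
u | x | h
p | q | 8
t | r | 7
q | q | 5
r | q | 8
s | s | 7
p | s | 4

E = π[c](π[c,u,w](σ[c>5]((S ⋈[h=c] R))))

σ filters on c, owned by the right side.
E' = π[c](π[c,u,w]((S ⋈[h=c] σ[c>5](R))))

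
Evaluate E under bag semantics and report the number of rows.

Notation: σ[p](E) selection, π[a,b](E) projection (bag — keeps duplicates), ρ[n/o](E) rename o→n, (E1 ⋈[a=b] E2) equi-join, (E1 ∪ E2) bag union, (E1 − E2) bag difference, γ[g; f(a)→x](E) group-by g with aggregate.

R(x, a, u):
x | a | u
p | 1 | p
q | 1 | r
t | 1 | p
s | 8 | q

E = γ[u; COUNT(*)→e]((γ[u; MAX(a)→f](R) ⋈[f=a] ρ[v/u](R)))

Row counts bottom-up:
  R → 4
  γ[u; MAX(a)→f](R) → 3
  R → 4
  ρ[v/u](R) → 4
  (γ[u; MAX(a)→f](R) ⋈[f=a] ρ[v/u](R)) → 7
  γ[u; COUNT(*)→e]((γ[u; MAX(a)→f](R) ⋈[f=a] ρ[v/u](R))) → 3

|E| = 3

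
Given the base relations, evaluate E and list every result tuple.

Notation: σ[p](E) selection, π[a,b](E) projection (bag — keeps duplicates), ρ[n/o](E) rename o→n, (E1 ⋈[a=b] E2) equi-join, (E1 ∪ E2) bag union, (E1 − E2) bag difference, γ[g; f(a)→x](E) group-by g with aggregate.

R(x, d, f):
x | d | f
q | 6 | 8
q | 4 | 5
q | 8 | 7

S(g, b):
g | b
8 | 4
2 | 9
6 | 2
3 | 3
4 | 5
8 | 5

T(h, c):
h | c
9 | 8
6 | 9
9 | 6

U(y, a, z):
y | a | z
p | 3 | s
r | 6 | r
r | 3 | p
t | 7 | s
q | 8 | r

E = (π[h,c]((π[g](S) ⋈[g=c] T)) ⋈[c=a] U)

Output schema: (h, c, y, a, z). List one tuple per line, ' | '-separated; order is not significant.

Stepwise |·|:
  S → 6
  π[g](S) → 6
  T → 3
  (π[g](S) ⋈[g=c] T) → 3
  π[h,c]((π[g](S) ⋈[g=c] T)) → 3
  U → 5
  (π[h,c]((π[g](S) ⋈[g=c] T)) ⋈[c=a] U) → 3

== RESULT ==
h | c | y | a | z
9 | 6 | r | 6 | r
9 | 8 | q | 8 | r
9 | 8 | q | 8 | r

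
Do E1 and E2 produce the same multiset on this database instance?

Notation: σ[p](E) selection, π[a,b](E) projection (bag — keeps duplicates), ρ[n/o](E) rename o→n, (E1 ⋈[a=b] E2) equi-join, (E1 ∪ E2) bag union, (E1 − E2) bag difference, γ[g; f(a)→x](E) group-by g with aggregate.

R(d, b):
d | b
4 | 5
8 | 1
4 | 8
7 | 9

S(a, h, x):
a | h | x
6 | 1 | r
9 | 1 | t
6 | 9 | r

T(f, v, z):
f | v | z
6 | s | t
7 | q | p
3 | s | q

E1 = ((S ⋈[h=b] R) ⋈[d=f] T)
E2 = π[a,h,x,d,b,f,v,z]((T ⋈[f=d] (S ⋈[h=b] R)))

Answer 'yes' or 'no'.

E1 subexpression sizes:
  S → 3
  R → 4
  (S ⋈[h=b] R) → 3
  T → 3
  ((S ⋈[h=b] R) ⋈[d=f] T) → 1
E2 subexpression sizes:
  T → 3
  S → 3
  R → 4
  (S ⋈[h=b] R) → 3
  (T ⋈[f=d] (S ⋈[h=b] R)) → 1
  π[a,h,x,d,b,f,v,z]((T ⋈[f=d] (S ⋈[h=b] R))) → 1

E1 and E2 produce the same multiset:
a | h | x | d | b | f | v | z
6 | 9 | r | 7 | 9 | 7 | q | p

yes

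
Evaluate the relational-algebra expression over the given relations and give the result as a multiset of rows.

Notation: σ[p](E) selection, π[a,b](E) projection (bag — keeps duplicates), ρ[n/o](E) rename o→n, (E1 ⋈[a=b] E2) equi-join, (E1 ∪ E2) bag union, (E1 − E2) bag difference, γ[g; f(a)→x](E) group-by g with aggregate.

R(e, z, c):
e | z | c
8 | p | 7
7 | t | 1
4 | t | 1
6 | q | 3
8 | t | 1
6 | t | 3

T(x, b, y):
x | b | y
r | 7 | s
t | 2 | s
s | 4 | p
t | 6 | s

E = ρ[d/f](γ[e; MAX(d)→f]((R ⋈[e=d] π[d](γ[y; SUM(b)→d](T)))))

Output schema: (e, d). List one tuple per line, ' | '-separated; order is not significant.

Stepwise |·|:
  R → 6
  T → 4
  γ[y; SUM(b)→d](T) → 2
  π[d](γ[y; SUM(b)→d](T)) → 2
  (R ⋈[e=d] π[d](γ[y; SUM(b)→d](T))) → 1
  γ[e; MAX(d)→f]((R ⋈[e=d] π[d](γ[y; SUM(b)→d](T)))) → 1
  ρ[d/f](γ[e; MAX(d)→f]((R ⋈[e=d] π[d](γ[y; SUM(b)→d](T))))) → 1

== RESULT ==
e | d
4 | 4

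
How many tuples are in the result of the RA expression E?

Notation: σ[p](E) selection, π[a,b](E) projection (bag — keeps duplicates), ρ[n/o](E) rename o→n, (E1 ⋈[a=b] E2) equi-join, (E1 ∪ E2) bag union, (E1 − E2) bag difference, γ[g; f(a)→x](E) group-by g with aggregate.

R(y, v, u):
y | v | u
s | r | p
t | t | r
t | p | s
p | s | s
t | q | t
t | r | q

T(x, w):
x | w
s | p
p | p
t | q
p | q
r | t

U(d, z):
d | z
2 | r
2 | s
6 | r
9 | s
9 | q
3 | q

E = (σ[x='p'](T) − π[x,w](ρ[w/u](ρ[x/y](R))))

Stepwise |·|:
  T → 5
  σ[x='p'](T) → 2
  R → 6
  ρ[x/y](R) → 6
  ρ[w/u](ρ[x/y](R)) → 6
  π[x,w](ρ[w/u](ρ[x/y](R))) → 6
  (σ[x='p'](T) − π[x,w](ρ[w/u](ρ[x/y](R)))) → 2

|E| = 2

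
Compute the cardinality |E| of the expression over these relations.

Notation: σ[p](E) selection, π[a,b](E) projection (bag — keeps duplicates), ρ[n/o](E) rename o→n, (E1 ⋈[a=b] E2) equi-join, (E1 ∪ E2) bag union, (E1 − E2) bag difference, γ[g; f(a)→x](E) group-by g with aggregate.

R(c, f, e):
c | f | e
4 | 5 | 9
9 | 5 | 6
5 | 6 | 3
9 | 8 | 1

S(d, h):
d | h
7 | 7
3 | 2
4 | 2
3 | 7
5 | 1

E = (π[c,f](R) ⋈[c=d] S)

Per-node cardinality:
  R → 4
  π[c,f](R) → 4
  S → 5
  (π[c,f](R) ⋈[c=d] S) → 2

|E| = 2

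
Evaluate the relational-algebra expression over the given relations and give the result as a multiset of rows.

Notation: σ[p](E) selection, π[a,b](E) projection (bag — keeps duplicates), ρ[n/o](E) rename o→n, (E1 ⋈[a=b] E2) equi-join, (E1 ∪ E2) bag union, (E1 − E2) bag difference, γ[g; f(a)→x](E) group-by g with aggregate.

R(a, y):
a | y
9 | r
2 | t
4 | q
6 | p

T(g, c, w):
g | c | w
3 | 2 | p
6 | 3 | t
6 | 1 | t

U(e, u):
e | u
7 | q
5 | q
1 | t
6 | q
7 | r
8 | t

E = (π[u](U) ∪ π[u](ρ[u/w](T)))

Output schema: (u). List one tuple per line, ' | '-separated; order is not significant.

Row counts bottom-up:
  U → 6
  π[u](U) → 6
  T → 3
  ρ[u/w](T) → 3
  π[u](ρ[u/w](T)) → 3
  (π[u](U) ∪ π[u](ρ[u/w](T))) → 9

== RESULT ==
u
p
q
q
q
r
t
t
t
t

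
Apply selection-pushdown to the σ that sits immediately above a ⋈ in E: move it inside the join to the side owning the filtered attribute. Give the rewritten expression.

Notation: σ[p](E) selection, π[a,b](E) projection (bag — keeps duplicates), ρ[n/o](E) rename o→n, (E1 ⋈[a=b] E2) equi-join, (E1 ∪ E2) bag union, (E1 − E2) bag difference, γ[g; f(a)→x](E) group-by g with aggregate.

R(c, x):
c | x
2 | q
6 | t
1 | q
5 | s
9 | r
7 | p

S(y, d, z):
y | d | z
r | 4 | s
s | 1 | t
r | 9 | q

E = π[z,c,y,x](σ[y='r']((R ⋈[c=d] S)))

σ filters on y, owned by the right side.
E' = π[z,c,y,x]((R ⋈[c=d] σ[y='r'](S)))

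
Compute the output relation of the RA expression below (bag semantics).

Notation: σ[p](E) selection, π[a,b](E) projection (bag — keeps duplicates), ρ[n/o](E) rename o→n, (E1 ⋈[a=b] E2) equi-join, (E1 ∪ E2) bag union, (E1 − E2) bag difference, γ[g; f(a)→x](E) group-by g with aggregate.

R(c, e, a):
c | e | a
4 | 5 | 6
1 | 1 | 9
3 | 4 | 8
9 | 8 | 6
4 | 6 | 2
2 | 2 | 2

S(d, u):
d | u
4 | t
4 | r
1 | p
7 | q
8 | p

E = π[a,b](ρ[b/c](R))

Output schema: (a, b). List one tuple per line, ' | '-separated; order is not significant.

Subexpression sizes:
  R → 6
  ρ[b/c](R) → 6
  π[a,b](ρ[b/c](R)) → 6

== RESULT ==
a | b
2 | 2
2 | 4
6 | 4
6 | 9
8 | 3
9 | 1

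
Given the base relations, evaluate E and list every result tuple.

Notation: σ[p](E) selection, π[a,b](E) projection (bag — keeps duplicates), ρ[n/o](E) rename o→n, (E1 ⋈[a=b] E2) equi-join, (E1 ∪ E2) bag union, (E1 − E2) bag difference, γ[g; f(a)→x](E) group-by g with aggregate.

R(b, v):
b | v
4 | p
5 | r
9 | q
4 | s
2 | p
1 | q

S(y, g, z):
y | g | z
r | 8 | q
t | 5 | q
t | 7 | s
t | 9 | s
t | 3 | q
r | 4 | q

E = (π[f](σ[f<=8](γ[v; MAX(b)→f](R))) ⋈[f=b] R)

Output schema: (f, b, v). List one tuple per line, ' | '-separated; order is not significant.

Stepwise |·|:
  R → 6
  γ[v; MAX(b)→f](R) → 4
  σ[f<=8](γ[v; MAX(b)→f](R)) → 3
  π[f](σ[f<=8](γ[v; MAX(b)→f](R))) → 3
  R → 6
  (π[f](σ[f<=8](γ[v; MAX(b)→f](R))) ⋈[f=b] R) → 5

== RESULT ==
f | b | v
4 | 4 | p
4 | 4 | p
4 | 4 | s
4 | 4 | s
5 | 5 | r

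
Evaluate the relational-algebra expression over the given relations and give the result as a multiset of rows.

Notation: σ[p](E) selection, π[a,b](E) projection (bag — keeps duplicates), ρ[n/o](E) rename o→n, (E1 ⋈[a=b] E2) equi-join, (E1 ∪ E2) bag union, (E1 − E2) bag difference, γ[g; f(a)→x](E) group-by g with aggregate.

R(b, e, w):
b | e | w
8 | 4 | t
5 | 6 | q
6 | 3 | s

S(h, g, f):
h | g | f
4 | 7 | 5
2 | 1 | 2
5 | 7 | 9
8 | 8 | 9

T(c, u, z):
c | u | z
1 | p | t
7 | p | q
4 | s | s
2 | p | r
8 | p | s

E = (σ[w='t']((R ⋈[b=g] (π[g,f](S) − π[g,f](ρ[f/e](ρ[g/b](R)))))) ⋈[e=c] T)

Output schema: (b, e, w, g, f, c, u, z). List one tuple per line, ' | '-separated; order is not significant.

Subexpression sizes:
  R → 3
  S → 4
  π[g,f](S) → 4
  R → 3
  ρ[g/b](R) → 3
  ρ[f/e](ρ[g/b](R)) → 3
  π[g,f](ρ[f/e](ρ[g/b](R))) → 3
  (π[g,f](S) − π[g,f](ρ[f/e](ρ[g/b](R)))) → 4
  (R ⋈[b=g] (π[g,f](S) − π[g,f](ρ[f/e](ρ[g/b](R))))) → 1
  σ[w='t']((R ⋈[b=g] (π[g,f](S) − π[g,f](ρ[f/e](ρ[g/b](R)))))) → 1
  T → 5
  (σ[w='t']((R ⋈[b=g] (π[g,f](S) − π[g,f](ρ[f/e](ρ[g/b](R)))))) ⋈[e=c] T) → 1

== RESULT ==
b | e | w | g | f | c | u | z
8 | 4 | t | 8 | 9 | 4 | s | s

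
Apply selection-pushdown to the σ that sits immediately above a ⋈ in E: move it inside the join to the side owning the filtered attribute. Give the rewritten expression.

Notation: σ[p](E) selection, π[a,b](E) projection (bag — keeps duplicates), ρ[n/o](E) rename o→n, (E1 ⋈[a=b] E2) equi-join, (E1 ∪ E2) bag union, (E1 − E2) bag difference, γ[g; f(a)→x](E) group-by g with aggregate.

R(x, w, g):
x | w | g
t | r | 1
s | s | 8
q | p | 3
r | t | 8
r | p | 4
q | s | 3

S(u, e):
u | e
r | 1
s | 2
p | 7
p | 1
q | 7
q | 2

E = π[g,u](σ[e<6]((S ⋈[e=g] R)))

σ filters on e, owned by the left side.
E' = π[g,u]((σ[e<6](S) ⋈[e=g] R))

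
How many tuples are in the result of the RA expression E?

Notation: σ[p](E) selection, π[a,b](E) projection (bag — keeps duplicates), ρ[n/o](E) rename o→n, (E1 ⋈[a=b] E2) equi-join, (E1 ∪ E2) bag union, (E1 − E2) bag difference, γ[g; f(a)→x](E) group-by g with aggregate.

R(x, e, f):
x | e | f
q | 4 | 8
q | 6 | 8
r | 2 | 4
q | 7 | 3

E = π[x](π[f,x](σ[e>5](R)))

Per-node cardinality:
  R → 4
  σ[e>5](R) → 2
  π[f,x](σ[e>5](R)) → 2
  π[x](π[f,x](σ[e>5](R))) → 2

|E| = 2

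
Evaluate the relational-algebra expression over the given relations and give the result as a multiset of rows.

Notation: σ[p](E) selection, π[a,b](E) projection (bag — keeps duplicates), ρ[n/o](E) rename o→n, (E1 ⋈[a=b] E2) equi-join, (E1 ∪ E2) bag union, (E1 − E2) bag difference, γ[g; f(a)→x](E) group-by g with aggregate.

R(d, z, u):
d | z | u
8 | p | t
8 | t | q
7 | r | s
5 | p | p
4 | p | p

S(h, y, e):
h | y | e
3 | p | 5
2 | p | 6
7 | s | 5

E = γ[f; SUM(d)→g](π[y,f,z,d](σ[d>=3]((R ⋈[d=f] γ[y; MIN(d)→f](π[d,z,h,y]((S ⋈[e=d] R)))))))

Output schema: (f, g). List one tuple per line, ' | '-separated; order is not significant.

Per-node cardinality:
  R → 5
  S → 3
  R → 5
  (S ⋈[e=d] R) → 2
  π[d,z,h,y]((S ⋈[e=d] R)) → 2
  γ[y; MIN(d)→f](π[d,z,h,y]((S ⋈[e=d] R))) → 2
  (R ⋈[d=f] γ[y; MIN(d)→f](π[d,z,h,y]((S ⋈[e=d] R)))) → 2
  σ[d>=3]((R ⋈[d=f] γ[y; MIN(d)→f](π[d,z,h,y]((S ⋈[e=d] R))))) → 2
  π[y,f,z,d](σ[d>=3]((R ⋈[d=f] γ[y; MIN(d)→f](π[d,z,h,y]((S ⋈[e=d] R)))))) → 2
  γ[f; SUM(d)→g](π[y,f,z,d](σ[d>=3]((R ⋈[d=f] γ[y; MIN(d)→f](π[d,z,h,y]((S ⋈[e=d] R))))))) → 1

== RESULT ==
f | g
5 | 10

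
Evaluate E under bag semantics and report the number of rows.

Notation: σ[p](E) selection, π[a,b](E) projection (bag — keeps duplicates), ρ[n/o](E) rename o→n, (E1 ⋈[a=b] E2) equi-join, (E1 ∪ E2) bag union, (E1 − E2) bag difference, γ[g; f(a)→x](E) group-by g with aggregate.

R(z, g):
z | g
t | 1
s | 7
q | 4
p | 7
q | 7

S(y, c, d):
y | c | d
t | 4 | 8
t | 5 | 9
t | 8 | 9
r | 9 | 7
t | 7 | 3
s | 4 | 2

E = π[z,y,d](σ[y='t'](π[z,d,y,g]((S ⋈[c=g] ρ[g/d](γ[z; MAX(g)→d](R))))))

Subexpression sizes:
  S → 6
  R → 5
  γ[z; MAX(g)→d](R) → 4
  ρ[g/d](γ[z; MAX(g)→d](R)) → 4
  (S ⋈[c=g] ρ[g/d](γ[z; MAX(g)→d](R))) → 3
  π[z,d,y,g]((S ⋈[c=g] ρ[g/d](γ[z; MAX(g)→d](R)))) → 3
  σ[y='t'](π[z,d,y,g]((S ⋈[c=g] ρ[g/d](γ[z; MAX(g)→d](R))))) → 3
  π[z,y,d](σ[y='t'](π[z,d,y,g]((S ⋈[c=g] ρ[g/d](γ[z; MAX(g)→d](R)))))) → 3

|E| = 3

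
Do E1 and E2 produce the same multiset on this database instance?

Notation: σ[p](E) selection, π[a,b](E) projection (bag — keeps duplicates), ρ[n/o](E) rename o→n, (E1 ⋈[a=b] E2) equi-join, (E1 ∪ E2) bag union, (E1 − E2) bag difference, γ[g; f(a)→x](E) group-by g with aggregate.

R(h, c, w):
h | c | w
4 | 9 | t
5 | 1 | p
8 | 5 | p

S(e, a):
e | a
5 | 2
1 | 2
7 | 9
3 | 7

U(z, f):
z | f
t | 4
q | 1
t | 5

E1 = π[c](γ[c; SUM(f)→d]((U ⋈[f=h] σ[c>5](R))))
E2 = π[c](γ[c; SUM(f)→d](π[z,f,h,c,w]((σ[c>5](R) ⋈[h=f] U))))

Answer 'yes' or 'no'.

E1 row counts bottom-up:
  U → 3
  R → 3
  σ[c>5](R) → 1
  (U ⋈[f=h] σ[c>5](R)) → 1
  γ[c; SUM(f)→d]((U ⋈[f=h] σ[c>5](R))) → 1
  π[c](γ[c; SUM(f)→d]((U ⋈[f=h] σ[c>5](R)))) → 1
E2 row counts bottom-up:
  R → 3
  σ[c>5](R) → 1
  U → 3
  (σ[c>5](R) ⋈[h=f] U) → 1
  π[z,f,h,c,w]((σ[c>5](R) ⋈[h=f] U)) → 1
  γ[c; SUM(f)→d](π[z,f,h,c,w]((σ[c>5](R) ⋈[h=f] U))) → 1
  π[c](γ[c; SUM(f)→d](π[z,f,h,c,w]((σ[c>5](R) ⋈[h=f] U)))) → 1

E1 and E2 produce the same multiset:
c
9

yes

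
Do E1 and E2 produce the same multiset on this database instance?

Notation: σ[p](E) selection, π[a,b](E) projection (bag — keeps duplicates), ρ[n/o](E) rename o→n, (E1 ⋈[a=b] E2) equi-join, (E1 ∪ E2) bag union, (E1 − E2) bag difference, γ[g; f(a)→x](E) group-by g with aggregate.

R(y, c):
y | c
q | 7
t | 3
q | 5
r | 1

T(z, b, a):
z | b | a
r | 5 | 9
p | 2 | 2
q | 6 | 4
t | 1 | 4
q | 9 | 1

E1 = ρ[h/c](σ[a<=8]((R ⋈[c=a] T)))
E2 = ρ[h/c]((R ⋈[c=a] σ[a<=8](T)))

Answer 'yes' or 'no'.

E1 per-node cardinality:
  R → 4
  T → 5
  (R ⋈[c=a] T) → 1
  σ[a<=8]((R ⋈[c=a] T)) → 1
  ρ[h/c](σ[a<=8]((R ⋈[c=a] T))) → 1
E2 per-node cardinality:
  R → 4
  T → 5
  σ[a<=8](T) → 4
  (R ⋈[c=a] σ[a<=8](T)) → 1
  ρ[h/c]((R ⋈[c=a] σ[a<=8](T))) → 1

E1 and E2 produce the same multiset:
y | h | z | b | a
r | 1 | q | 9 | 1

yes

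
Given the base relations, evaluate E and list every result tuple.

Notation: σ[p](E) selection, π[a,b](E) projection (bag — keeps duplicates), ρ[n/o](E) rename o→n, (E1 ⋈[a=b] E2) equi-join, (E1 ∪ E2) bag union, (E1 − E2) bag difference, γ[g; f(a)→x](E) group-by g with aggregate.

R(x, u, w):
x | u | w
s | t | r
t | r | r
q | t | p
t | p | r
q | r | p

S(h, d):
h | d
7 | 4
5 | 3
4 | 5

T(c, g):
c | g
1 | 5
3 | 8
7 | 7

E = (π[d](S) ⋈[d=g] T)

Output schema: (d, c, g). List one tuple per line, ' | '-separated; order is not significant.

Per-node cardinality:
  S → 3
  π[d](S) → 3
  T → 3
  (π[d](S) ⋈[d=g] T) → 1

== RESULT ==
d | c | g
5 | 1 | 5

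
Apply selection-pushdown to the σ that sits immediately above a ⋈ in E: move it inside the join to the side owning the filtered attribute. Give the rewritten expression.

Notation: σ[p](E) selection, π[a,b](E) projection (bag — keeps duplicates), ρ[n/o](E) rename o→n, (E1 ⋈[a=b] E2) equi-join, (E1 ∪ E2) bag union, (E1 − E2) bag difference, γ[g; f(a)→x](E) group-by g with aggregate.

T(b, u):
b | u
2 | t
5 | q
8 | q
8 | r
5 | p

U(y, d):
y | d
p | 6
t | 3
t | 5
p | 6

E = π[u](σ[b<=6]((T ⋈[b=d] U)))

σ filters on b, owned by the left side.
E' = π[u]((σ[b<=6](T) ⋈[b=d] U))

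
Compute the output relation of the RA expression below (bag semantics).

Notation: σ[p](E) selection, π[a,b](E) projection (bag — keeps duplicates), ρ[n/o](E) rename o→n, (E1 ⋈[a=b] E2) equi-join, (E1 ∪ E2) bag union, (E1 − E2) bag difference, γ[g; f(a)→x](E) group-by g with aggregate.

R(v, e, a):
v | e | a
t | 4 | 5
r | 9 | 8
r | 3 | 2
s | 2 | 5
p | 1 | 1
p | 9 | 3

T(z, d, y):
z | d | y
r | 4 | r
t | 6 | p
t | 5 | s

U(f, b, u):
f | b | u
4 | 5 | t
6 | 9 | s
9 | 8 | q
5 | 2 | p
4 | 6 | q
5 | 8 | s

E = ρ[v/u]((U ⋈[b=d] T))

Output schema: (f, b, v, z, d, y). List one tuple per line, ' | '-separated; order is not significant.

Subexpression sizes:
  U → 6
  T → 3
  (U ⋈[b=d] T) → 2
  ρ[v/u]((U ⋈[b=d] T)) → 2

== RESULT ==
f | b | v | z | d | y
4 | 5 | t | t | 5 | s
4 | 6 | q | t | 6 | p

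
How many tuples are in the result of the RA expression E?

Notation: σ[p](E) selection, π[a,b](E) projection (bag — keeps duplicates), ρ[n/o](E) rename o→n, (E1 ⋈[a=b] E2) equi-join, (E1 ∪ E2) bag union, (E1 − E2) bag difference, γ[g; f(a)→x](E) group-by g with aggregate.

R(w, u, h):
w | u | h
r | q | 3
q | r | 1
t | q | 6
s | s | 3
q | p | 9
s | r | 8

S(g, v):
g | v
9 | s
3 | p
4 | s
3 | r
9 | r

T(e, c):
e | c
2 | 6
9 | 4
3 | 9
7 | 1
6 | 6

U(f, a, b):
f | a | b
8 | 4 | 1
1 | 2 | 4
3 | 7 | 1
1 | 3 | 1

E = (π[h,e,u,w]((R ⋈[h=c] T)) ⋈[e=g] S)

Subexpression sizes:
  R → 6
  T → 5
  (R ⋈[h=c] T) → 4
  π[h,e,u,w]((R ⋈[h=c] T)) → 4
  S → 5
  (π[h,e,u,w]((R ⋈[h=c] T)) ⋈[e=g] S) → 2

|E| = 2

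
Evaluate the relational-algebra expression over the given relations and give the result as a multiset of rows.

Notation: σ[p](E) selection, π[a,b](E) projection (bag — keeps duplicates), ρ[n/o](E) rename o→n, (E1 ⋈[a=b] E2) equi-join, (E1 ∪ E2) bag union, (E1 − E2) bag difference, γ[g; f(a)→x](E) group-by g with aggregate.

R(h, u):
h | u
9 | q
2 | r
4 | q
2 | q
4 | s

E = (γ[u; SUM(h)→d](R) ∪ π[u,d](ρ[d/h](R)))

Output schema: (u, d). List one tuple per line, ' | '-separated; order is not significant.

Subexpression sizes:
  R → 5
  γ[u; SUM(h)→d](R) → 3
  R → 5
  ρ[d/h](R) → 5
  π[u,d](ρ[d/h](R)) → 5
  (γ[u; SUM(h)→d](R) ∪ π[u,d](ρ[d/h](R))) → 8

== RESULT ==
u | d
q | 2
q | 4
q | 9
q | 15
r | 2
r | 2
s | 4
s | 4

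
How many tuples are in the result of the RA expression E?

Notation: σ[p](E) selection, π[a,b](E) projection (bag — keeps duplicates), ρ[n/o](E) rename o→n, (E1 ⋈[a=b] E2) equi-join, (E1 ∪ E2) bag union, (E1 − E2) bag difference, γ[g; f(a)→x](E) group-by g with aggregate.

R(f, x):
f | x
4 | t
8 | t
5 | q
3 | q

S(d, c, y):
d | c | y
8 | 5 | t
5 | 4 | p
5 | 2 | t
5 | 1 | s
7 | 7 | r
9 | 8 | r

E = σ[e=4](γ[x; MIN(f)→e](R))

Stepwise |·|:
  R → 4
  γ[x; MIN(f)→e](R) → 2
  σ[e=4](γ[x; MIN(f)→e](R)) → 1

|E| = 1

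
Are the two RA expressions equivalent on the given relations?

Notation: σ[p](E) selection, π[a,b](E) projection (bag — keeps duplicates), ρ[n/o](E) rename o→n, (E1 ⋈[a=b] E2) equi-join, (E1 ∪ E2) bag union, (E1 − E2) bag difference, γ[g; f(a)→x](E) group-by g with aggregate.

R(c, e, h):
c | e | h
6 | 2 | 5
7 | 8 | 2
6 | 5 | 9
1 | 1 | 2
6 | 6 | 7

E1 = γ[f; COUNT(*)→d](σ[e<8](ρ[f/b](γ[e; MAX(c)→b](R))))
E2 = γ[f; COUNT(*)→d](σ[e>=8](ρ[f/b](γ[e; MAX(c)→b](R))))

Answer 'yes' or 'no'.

E1 subexpression sizes:
  R → 5
  γ[e; MAX(c)→b](R) → 5
  ρ[f/b](γ[e; MAX(c)→b](R)) → 5
  σ[e<8](ρ[f/b](γ[e; MAX(c)→b](R))) → 4
  γ[f; COUNT(*)→d](σ[e<8](ρ[f/b](γ[e; MAX(c)→b](R)))) → 2
E2 subexpression sizes:
  R → 5
  γ[e; MAX(c)→b](R) → 5
  ρ[f/b](γ[e; MAX(c)→b](R)) → 5
  σ[e>=8](ρ[f/b](γ[e; MAX(c)→b](R))) → 1
  γ[f; COUNT(*)→d](σ[e>=8](ρ[f/b](γ[e; MAX(c)→b](R)))) → 1

E1 result:
f | d
1 | 1
6 | 3
E2 result:
f | d
7 | 1
Witness: (1, 1) appears 1× in E1 but 0× in E2.

no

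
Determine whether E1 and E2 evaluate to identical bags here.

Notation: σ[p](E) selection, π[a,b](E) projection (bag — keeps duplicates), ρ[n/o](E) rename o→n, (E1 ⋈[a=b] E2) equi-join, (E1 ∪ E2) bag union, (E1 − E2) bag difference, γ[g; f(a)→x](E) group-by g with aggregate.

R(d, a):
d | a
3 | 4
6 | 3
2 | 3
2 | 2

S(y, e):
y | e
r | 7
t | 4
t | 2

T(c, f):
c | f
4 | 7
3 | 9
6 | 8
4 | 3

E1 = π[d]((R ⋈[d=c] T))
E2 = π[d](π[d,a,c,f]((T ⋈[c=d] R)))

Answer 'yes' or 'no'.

E1 stepwise |·|:
  R → 4
  T → 4
  (R ⋈[d=c] T) → 2
  π[d]((R ⋈[d=c] T)) → 2
E2 stepwise |·|:
  T → 4
  R → 4
  (T ⋈[c=d] R) → 2
  π[d,a,c,f]((T ⋈[c=d] R)) → 2
  π[d](π[d,a,c,f]((T ⋈[c=d] R))) → 2

E1 and E2 produce the same multiset:
d
3
6

yes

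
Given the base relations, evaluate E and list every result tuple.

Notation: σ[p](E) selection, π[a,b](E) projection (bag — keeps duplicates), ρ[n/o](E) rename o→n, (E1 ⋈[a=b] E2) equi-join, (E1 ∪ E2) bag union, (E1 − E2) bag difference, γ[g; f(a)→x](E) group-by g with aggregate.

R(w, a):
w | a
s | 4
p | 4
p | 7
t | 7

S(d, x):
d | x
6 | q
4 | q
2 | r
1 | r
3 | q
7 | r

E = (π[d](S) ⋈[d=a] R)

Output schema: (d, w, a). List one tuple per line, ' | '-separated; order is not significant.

Row counts bottom-up:
  S → 6
  π[d](S) → 6
  R → 4
  (π[d](S) ⋈[d=a] R) → 4

== RESULT ==
d | w | a
4 | p | 4
4 | s | 4
7 | p | 7
7 | t | 7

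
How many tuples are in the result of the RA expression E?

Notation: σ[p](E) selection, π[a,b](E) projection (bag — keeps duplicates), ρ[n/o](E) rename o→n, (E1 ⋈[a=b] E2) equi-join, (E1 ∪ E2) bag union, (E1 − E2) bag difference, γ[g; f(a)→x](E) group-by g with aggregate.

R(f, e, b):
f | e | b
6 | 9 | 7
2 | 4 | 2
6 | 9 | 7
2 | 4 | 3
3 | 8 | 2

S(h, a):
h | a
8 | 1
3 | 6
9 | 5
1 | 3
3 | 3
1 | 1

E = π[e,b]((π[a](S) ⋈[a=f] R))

Stepwise |·|:
  S → 6
  π[a](S) → 6
  R → 5
  (π[a](S) ⋈[a=f] R) → 4
  π[e,b]((π[a](S) ⋈[a=f] R)) → 4

|E| = 4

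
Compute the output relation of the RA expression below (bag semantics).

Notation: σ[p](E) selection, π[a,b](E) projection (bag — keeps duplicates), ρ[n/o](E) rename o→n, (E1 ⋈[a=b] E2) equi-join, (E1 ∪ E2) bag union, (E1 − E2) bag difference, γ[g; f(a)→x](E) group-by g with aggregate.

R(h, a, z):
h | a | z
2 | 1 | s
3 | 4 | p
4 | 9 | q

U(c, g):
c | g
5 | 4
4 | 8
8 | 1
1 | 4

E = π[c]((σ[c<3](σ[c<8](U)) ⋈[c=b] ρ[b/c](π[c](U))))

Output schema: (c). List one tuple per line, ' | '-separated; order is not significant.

Subexpression sizes:
  U → 4
  σ[c<8](U) → 3
  σ[c<3](σ[c<8](U)) → 1
  U → 4
  π[c](U) → 4
  ρ[b/c](π[c](U)) → 4
  (σ[c<3](σ[c<8](U)) ⋈[c=b] ρ[b/c](π[c](U))) → 1
  π[c]((σ[c<3](σ[c<8](U)) ⋈[c=b] ρ[b/c](π[c](U)))) → 1

== RESULT ==
c
1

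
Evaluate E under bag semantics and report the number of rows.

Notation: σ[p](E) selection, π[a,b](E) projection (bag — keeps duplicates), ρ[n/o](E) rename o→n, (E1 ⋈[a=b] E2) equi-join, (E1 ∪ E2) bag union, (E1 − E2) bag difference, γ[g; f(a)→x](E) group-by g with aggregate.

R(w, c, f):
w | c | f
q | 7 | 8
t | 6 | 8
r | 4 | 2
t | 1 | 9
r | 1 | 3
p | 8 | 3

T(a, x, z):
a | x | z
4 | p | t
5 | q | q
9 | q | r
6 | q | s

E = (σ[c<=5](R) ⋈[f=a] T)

Stepwise |·|:
  R → 6
  σ[c<=5](R) → 3
  T → 4
  (σ[c<=5](R) ⋈[f=a] T) → 1

|E| = 1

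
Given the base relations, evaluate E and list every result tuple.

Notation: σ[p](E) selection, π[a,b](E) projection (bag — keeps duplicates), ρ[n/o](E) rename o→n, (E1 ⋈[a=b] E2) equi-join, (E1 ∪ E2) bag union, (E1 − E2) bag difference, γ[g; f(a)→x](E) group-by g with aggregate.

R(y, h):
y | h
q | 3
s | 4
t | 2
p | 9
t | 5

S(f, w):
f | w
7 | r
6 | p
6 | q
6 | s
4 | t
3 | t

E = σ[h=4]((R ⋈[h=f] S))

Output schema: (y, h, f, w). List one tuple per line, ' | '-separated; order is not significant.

Per-node cardinality:
  R → 5
  S → 6
  (R ⋈[h=f] S) → 2
  σ[h=4]((R ⋈[h=f] S)) → 1

== RESULT ==
y | h | f | w
s | 4 | 4 | t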